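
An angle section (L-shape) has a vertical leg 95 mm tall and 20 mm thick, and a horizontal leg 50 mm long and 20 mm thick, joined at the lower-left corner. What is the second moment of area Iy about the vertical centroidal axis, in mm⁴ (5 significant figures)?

Treat the section as a set of non-overlapping primitives; coordinates are from the bounding-box lower-left.
Vertical leg: 20 × 95, A = 1 900 mm², x = 10 mm, Ī = 63333.33 mm⁴.
Horizontal leg (remainder): 30 × 20, A = 600 mm², x = 35 mm, Ī = 45 000 mm⁴.
Centroid: x̄ = ΣA·x / ΣA = 16 mm.
Transfer each piece to the vertical centroidal axis using Ī + A·d² with d = x − 16:
  vertical leg: d = -6 mm → contributes +131733.3 mm⁴
  horizontal leg (remainder): d = 19 mm → contributes +261 600 mm⁴
Total I = 393333.3 mm⁴.

Iy ≈ 3.9333 × 10⁵ mm⁴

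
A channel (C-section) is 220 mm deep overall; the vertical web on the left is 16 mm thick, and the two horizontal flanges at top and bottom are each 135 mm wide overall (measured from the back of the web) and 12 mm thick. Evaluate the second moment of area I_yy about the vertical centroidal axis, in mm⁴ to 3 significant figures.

Decompose the section into non-overlapping parts with the origin at the bottom-left of its bounding rectangle.
Web: 16 × 220, A = 3 520 mm², x = 8 mm, Ī = 75 093 mm⁴.
Top flange (beyond web): 119 × 12, A = 1 428 mm², x = 75.5 mm, Ī = 1 685 159 mm⁴.
Bottom flange (beyond web): 119 × 12, A = 1 428 mm², x = 75.5 mm, Ī = 1 685 159 mm⁴.
Centroid: x̄ = ΣA·x / ΣA = 38.235 mm.
Transfer each piece to the vertical centroidal axis using Ī + A·d² with d = x − 38.235:
  web: d = -30.235 mm → contributes +3 292 974 mm⁴
  top flange (beyond web): d = 37.265 mm → contributes +3 668 167 mm⁴
  bottom flange (beyond web): d = 37.265 mm → contributes +3 668 167 mm⁴
Total I = 10 629 308 mm⁴.

I_yy ≈ 1.06 × 10⁷ mm⁴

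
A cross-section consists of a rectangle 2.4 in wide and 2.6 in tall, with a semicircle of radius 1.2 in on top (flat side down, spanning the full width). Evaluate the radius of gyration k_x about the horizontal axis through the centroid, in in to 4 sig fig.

Split into non-overlapping primitives; take the origin at the lower-left of the bounding box.
Rectangular body: 2.4 × 2.6, A = 6.24 in², y = 1.3 in, Ī = 3.5152 in⁴.
Semicircular cap: semicircle r = 1.2, A = 2.26195 in², y = 3.1093 in, Ī = 0.227592 in⁴.
Centroid: ȳ = ΣA·y / ΣA = 1.78136 in.
Transfer each piece to the horizontal axis through the centroid using Ī + A·d² with d = y − 1.78136:
  rectangular body: d = -0.481364 in → contributes +4.96108 in⁴
  semicircular cap: d = 1.32793 in → contributes +4.21632 in⁴
Total I = 9.17739 in⁴.
Radius of gyration: k = √(I/A) = √(9.17739 / 8.50195) = 1.03896 in.

k_x ≈ 1.039 in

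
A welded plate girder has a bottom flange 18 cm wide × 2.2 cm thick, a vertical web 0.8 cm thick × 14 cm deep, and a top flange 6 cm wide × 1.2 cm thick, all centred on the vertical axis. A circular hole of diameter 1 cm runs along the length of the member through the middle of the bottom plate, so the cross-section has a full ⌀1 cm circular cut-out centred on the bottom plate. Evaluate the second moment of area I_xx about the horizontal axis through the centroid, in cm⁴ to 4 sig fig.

I_xx ≈ 1984 cm⁴

Decompose the section into non-overlapping parts with the origin at the bottom-left of its bounding rectangle.
Bottom plate: 18 × 2.2, A = 39.6 cm², y = 1.1 cm, Ī = 15.972 cm⁴.
Web plate: 0.8 × 14, A = 11.2 cm², y = 9.2 cm, Ī = 182.933 cm⁴.
Top plate: 6 × 1.2, A = 7.2 cm², y = 16.8 cm, Ī = 0.864 cm⁴.
Hole (subtracted): ⌀1, A = 0.785398 cm², y = 1.1 cm, Ī = 0.0490874 cm⁴.
Centroid: ȳ = ΣA·y / ΣA = 4.66133 cm.
Transfer each piece to the horizontal axis through the centroid using Ī + A·d² with d = y − 4.66133:
  bottom plate: d = -3.56133 cm → contributes +518.221 cm⁴
  web plate: d = 4.53867 cm → contributes +413.648 cm⁴
  top plate: d = 12.1387 cm → contributes +1061.76 cm⁴
  hole: d = -3.56133 cm → contributes −10.0103 cm⁴
Total I = 1983.62 cm⁴.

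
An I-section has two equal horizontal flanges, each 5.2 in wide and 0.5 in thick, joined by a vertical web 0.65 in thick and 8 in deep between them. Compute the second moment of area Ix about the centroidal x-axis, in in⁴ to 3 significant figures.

Ix ≈ 122 in⁴

Split into non-overlapping primitives; take the origin at the lower-left of the bounding box.
Bottom flange: 5.2 × 0.5, A = 2.6 in², y = 0.25 in, Ī = 0.054167 in⁴.
Web: 0.65 × 8, A = 5.2 in², y = 4.5 in, Ī = 27.733 in⁴.
Top flange: 5.2 × 0.5, A = 2.6 in², y = 8.75 in, Ī = 0.054167 in⁴.
By symmetry the centroid is at mid-height, ȳ = 4.5 in.
Transfer each piece to the centroidal x-axis using Ī + A·d² with d = y − 4.5:
  bottom flange: d = -4.25 in → contributes +47.017 in⁴
  web: d = 0 in → contributes +27.733 in⁴
  top flange: d = 4.25 in → contributes +47.017 in⁴
Total I = 121.77 in⁴.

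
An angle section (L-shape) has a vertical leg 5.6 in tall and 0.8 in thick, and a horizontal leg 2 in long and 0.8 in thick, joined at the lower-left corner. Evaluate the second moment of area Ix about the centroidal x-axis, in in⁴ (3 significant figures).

Ix ≈ 16.3 in⁴

Treat the section as a set of non-overlapping primitives; coordinates are from the bounding-box lower-left.
Vertical leg: 0.8 × 5.6, A = 4.48 in², y = 2.8 in, Ī = 11.708 in⁴.
Horizontal leg (remainder): 1.2 × 0.8, A = 0.96 in², y = 0.4 in, Ī = 0.0512 in⁴.
Centroid: ȳ = ΣA·y / ΣA = 2.3765 in.
Transfer each piece to the centroidal x-axis using Ī + A·d² with d = y − 2.3765:
  vertical leg: d = 0.42353 in → contributes +12.511 in⁴
  horizontal leg (remainder): d = -1.9765 in → contributes +3.8014 in⁴
Total I = 16.313 in⁴.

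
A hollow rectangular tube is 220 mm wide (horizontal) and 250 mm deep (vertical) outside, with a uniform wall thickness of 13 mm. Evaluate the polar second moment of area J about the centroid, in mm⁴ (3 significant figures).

J ≈ 1.90 × 10⁸ mm⁴

Decompose the section into non-overlapping parts with the origin at the bottom-left of its bounding rectangle.
Outer rectangle: 220 × 250, A = 55 000 mm², y = 125 mm, Ī = 286 458 333 mm⁴.
Inner void (subtracted): 194 × 224, A = 43 456 mm², y = 125 mm, Ī = 181 704 021 mm⁴.
By symmetry the centroid is at mid-height, ȳ = 125 mm.
All pieces are centred on the centroidal x-axis, so I = ΣĪ (holes subtracted) = 104 754 312 mm⁴.
Repeating about the centroidal y-axis gives I_y = 85 540 832 mm⁴.
Polar second moment: J = I_x + I_y = 190 295 144 mm⁴.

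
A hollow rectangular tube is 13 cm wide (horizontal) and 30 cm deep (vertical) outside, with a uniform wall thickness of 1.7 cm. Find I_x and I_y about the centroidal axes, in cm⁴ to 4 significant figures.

I_x ≈ 1.419 × 10⁴ cm⁴, I_y ≈ 3531 cm⁴

Treat the section as a set of non-overlapping primitives; coordinates are from the bounding-box lower-left.
Outer rectangle: 13 × 30, A = 390 cm², y = 15 cm, Ī = 29 250 cm⁴.
Inner void (subtracted): 9.6 × 26.6, A = 255.36 cm², y = 15 cm, Ī = 15056.9 cm⁴.
By symmetry the centroid is at mid-height, ȳ = 15 cm.
All pieces are centred on the centroidal x-axis, so I = ΣĪ (holes subtracted) = 14193.1 cm⁴.
Repeating about the centroidal y-axis gives I_y = 3531.34 cm⁴.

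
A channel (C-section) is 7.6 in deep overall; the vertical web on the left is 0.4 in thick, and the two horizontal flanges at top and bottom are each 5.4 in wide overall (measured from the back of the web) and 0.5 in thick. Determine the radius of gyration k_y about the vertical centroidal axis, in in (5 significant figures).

Split into non-overlapping primitives; take the origin at the lower-left of the bounding box.
Web: 0.4 × 7.6, A = 3.04 in², x = 0.2 in, Ī = 0.04053333 in⁴.
Top flange (beyond web): 5 × 0.5, A = 2.5 in², x = 2.9 in, Ī = 5.208333 in⁴.
Bottom flange (beyond web): 5 × 0.5, A = 2.5 in², x = 2.9 in, Ī = 5.208333 in⁴.
Centroid: x̄ = ΣA·x / ΣA = 1.879104 in.
Transfer each piece to the vertical centroidal axis using Ī + A·d² with d = x − 1.879104:
  web: d = -1.679104 in → contributes +8.611485 in⁴
  top flange (beyond web): d = 1.020896 in → contributes +7.813903 in⁴
  bottom flange (beyond web): d = 1.020896 in → contributes +7.813903 in⁴
Total I = 24.23929 in⁴.
Radius of gyration: k = √(I/A) = √(24.23929 / 8.04) = 1.736329 in.

k_y ≈ 1.7363 in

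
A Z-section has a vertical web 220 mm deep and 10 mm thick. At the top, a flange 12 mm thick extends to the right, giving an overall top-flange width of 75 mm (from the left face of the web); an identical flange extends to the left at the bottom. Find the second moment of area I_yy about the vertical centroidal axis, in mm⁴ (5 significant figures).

Split into non-overlapping primitives; take the origin at the lower-left of the bounding box.
Web: 10 × 220, A = 2 200 mm², x = 70 mm, Ī = 18333.33 mm⁴.
Top flange (beyond web): 65 × 12, A = 780 mm², x = 107.5 mm, Ī = 274 625 mm⁴.
Bottom flange (beyond web): 65 × 12, A = 780 mm², x = 32.5 mm, Ī = 274 625 mm⁴.
Centroid: x̄ = ΣA·x / ΣA = 70 mm.
Transfer each piece to the vertical centroidal axis using Ī + A·d² with d = x − 70:
  web: d = 0 mm → contributes +18333.33 mm⁴
  top flange (beyond web): d = 37.5 mm → contributes +1 371 500 mm⁴
  bottom flange (beyond web): d = -37.5 mm → contributes +1 371 500 mm⁴
Total I = 2 761 333 mm⁴.

I_yy ≈ 2.7613 × 10⁶ mm⁴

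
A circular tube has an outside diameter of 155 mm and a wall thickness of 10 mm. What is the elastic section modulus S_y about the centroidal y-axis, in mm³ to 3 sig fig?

Split into non-overlapping primitives; take the origin at the lower-left of the bounding box.
Outer circle: ⌀155, A = 18 869 mm², x = 77.5 mm, Ī = 28 333 269 mm⁴.
Bore (subtracted): ⌀135, A = 14 314 mm², x = 77.5 mm, Ī = 16 304 406 mm⁴.
By symmetry the centroid is at mid-width, x̄ = 77.5 mm.
All pieces are centred on the centroidal y-axis, so I = ΣĪ (holes subtracted) = 12 028 864 mm⁴.
Extreme fibre distance c = 77.5 mm; S = I/c = 155 211 mm³.

S_y ≈ 1.55 × 10⁵ mm³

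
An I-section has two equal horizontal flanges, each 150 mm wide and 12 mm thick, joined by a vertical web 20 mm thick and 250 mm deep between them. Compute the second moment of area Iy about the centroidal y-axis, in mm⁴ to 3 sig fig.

Treat the section as a set of non-overlapping primitives; coordinates are from the bounding-box lower-left.
Bottom flange: 150 × 12, A = 1 800 mm², x = 75 mm, Ī = 3 375 000 mm⁴.
Web: 20 × 250, A = 5 000 mm², x = 75 mm, Ī = 166 667 mm⁴.
Top flange: 150 × 12, A = 1 800 mm², x = 75 mm, Ī = 3 375 000 mm⁴.
By symmetry the centroid is at mid-width, x̄ = 75 mm.
All pieces are centred on the centroidal y-axis, so I = ΣĪ = 6 916 667 mm⁴.

Iy ≈ 6.92 × 10⁶ mm⁴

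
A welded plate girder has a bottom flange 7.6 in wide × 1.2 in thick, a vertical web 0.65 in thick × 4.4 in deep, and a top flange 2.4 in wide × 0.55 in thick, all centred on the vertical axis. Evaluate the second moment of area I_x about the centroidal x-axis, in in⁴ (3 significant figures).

I_x ≈ 48.0 in⁴

Break the section into simple shapes (no overlaps), measuring from the bottom-left corner of the bounding box.
Bottom plate: 7.6 × 1.2, A = 9.12 in², y = 0.6 in, Ī = 1.0944 in⁴.
Web plate: 0.65 × 4.4, A = 2.86 in², y = 3.4 in, Ī = 4.6141 in⁴.
Top plate: 2.4 × 0.55, A = 1.32 in², y = 5.875 in, Ī = 0.033275 in⁴.
Centroid: ȳ = ΣA·y / ΣA = 1.7256 in.
Transfer each piece to the centroidal x-axis using Ī + A·d² with d = y − 1.7256:
  bottom plate: d = -1.1256 in → contributes +12.65 in⁴
  web plate: d = 1.6744 in → contributes +12.632 in⁴
  top plate: d = 4.1494 in → contributes +22.76 in⁴
Total I = 48.042 in⁴.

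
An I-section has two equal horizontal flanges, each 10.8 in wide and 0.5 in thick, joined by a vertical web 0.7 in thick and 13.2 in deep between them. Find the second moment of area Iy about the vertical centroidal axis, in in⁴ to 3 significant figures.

Iy ≈ 105 in⁴

Break the section into simple shapes (no overlaps), measuring from the bottom-left corner of the bounding box.
Bottom flange: 10.8 × 0.5, A = 5.4 in², x = 5.4 in, Ī = 52.488 in⁴.
Web: 0.7 × 13.2, A = 9.24 in², x = 5.4 in, Ī = 0.3773 in⁴.
Top flange: 10.8 × 0.5, A = 5.4 in², x = 5.4 in, Ī = 52.488 in⁴.
By symmetry the centroid is at mid-width, x̄ = 5.4 in.
All pieces are centred on the vertical centroidal axis, so I = ΣĪ = 105.35 in⁴.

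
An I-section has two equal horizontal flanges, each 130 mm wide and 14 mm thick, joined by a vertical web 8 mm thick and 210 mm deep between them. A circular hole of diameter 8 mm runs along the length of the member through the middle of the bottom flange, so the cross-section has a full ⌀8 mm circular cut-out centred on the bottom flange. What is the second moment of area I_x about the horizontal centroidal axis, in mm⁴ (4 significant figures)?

I_x ≈ 5.126 × 10⁷ mm⁴

Decompose the section into non-overlapping parts with the origin at the bottom-left of its bounding rectangle.
Bottom flange: 130 × 14, A = 1 820 mm², y = 7 mm, Ī = 29726.7 mm⁴.
Web: 8 × 210, A = 1 680 mm², y = 119 mm, Ī = 6 174 000 mm⁴.
Top flange: 130 × 14, A = 1 820 mm², y = 231 mm, Ī = 29726.7 mm⁴.
Hole (subtracted): ⌀8, A = 50.2655 mm², y = 7 mm, Ī = 201.062 mm⁴.
Centroid: ȳ = ΣA·y / ΣA = 120.068 mm.
Transfer each piece to the horizontal centroidal axis using Ī + A·d² with d = y − 120.068:
  bottom flange: d = -113.068 mm → contributes +23 297 414 mm⁴
  web: d = -1.06831 mm → contributes +6 175 917 mm⁴
  top flange: d = 110.932 mm → contributes +22 426 353 mm⁴
  hole: d = -113.068 mm → contributes −642 817 mm⁴
Total I = 51 256 868 mm⁴.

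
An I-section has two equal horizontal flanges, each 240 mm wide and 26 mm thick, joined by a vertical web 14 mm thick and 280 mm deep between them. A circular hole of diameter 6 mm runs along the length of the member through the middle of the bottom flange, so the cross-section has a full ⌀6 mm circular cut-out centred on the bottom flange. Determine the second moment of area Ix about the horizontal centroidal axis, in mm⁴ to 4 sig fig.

Ix ≈ 3.178 × 10⁸ mm⁴

Split into non-overlapping primitives; take the origin at the lower-left of the bounding box.
Bottom flange: 240 × 26, A = 6 240 mm², y = 13 mm, Ī = 351 520 mm⁴.
Web: 14 × 280, A = 3 920 mm², y = 166 mm, Ī = 25 610 667 mm⁴.
Top flange: 240 × 26, A = 6 240 mm², y = 319 mm, Ī = 351 520 mm⁴.
Hole (subtracted): ⌀6, A = 28.2743 mm², y = 13 mm, Ī = 63.6173 mm⁴.
Centroid: ȳ = ΣA·y / ΣA = 166.264 mm.
Transfer each piece to the horizontal centroidal axis using Ī + A·d² with d = y − 166.264:
  bottom flange: d = -153.264 mm → contributes +146 928 655 mm⁴
  web: d = -0.264234 mm → contributes +25 610 940 mm⁴
  top flange: d = 152.736 mm → contributes +145 919 576 mm⁴
  hole: d = -153.264 mm → contributes −664 226 mm⁴
Total I = 317 794 946 mm⁴.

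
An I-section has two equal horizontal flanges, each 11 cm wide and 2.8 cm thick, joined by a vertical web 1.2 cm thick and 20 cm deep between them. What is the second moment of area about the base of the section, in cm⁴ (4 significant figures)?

Treat the section as a set of non-overlapping primitives; coordinates are from the bounding-box lower-left.
Bottom flange: 11 × 2.8, A = 30.8 cm², y = 1.4 cm, Ī = 20.1227 cm⁴.
Web: 1.2 × 20, A = 24 cm², y = 12.8 cm, Ī = 800 cm⁴.
Top flange: 11 × 2.8, A = 30.8 cm², y = 24.2 cm, Ī = 20.1227 cm⁴.
Transfer each piece to the bottom edge using Ī + A·d² with d = y − 0:
  bottom flange: d = 1.4 cm → contributes +80.4907 cm⁴
  web: d = 12.8 cm → contributes +4732.16 cm⁴
  top flange: d = 24.2 cm → contributes +18057.8 cm⁴
Total I = 22870.5 cm⁴.

I_base ≈ 2.287 × 10⁴ cm⁴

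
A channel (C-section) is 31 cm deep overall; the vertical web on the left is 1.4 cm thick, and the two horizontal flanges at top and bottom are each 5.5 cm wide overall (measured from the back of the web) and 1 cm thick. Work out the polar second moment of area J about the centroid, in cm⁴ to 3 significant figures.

J ≈ 5390 cm⁴

Split into non-overlapping primitives; take the origin at the lower-left of the bounding box.
Web: 1.4 × 31, A = 43.4 cm², y = 15.5 cm, Ī = 3475.6 cm⁴.
Top flange (beyond web): 4.1 × 1, A = 4.1 cm², y = 30.5 cm, Ī = 0.34167 cm⁴.
Bottom flange (beyond web): 4.1 × 1, A = 4.1 cm², y = 0.5 cm, Ī = 0.34167 cm⁴.
By symmetry the centroid is at mid-height, ȳ = 15.5 cm.
Transfer each piece to the centroidal x-axis using Ī + A·d² with d = y − 15.5:
  web: d = 0 cm → contributes +3475.6 cm⁴
  top flange (beyond web): d = 15 cm → contributes +922.84 cm⁴
  bottom flange (beyond web): d = -15 cm → contributes +922.84 cm⁴
Total I = 5321.3 cm⁴.
For the y-axis: x̄ = 1.137 cm.
Repeating about the centroidal y-axis gives I_y = 70.733 cm⁴.
Polar second moment: J = I_x + I_y = 5 392 cm⁴.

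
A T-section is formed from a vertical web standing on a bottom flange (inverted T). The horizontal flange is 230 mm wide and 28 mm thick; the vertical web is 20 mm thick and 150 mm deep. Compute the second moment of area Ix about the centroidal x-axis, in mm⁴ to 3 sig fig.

Ix ≈ 2.23 × 10⁷ mm⁴

Treat the section as a set of non-overlapping primitives; coordinates are from the bounding-box lower-left.
Flange: 230 × 28, A = 6 440 mm², y = 14 mm, Ī = 420 747 mm⁴.
Web: 20 × 150, A = 3 000 mm², y = 103 mm, Ī = 5 625 000 mm⁴.
Centroid: ȳ = ΣA·y / ΣA = 42.284 mm.
Transfer each piece to the centroidal x-axis using Ī + A·d² with d = y − 42.284:
  flange: d = -28.284 mm → contributes +5 572 611 mm⁴
  web: d = 60.716 mm → contributes +16 684 335 mm⁴
Total I = 22 256 946 mm⁴.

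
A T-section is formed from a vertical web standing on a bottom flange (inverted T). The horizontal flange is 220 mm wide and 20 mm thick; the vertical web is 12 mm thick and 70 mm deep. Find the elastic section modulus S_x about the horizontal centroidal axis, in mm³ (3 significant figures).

Decompose the section into non-overlapping parts with the origin at the bottom-left of its bounding rectangle.
Flange: 220 × 20, A = 4 400 mm², y = 10 mm, Ī = 146 667 mm⁴.
Web: 12 × 70, A = 840 mm², y = 55 mm, Ī = 343 000 mm⁴.
Centroid: ȳ = ΣA·y / ΣA = 17.214 mm.
Transfer each piece to the horizontal centroidal axis using Ī + A·d² with d = y − 17.214:
  flange: d = -7.2137 mm → contributes +375 634 mm⁴
  web: d = 37.786 mm → contributes +1 542 353 mm⁴
Total I = 1 917 987 mm⁴.
Extreme fibre distance c = 72.786 mm; S = I/c = 26 351 mm³.

S_x ≈ 2.64 × 10⁴ mm³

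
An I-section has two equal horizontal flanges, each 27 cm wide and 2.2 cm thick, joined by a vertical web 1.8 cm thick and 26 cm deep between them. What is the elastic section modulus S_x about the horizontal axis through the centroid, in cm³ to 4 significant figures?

Decompose the section into non-overlapping parts with the origin at the bottom-left of its bounding rectangle.
Bottom flange: 27 × 2.2, A = 59.4 cm², y = 1.1 cm, Ī = 23.958 cm⁴.
Web: 1.8 × 26, A = 46.8 cm², y = 15.2 cm, Ī = 2636.4 cm⁴.
Top flange: 27 × 2.2, A = 59.4 cm², y = 29.3 cm, Ī = 23.958 cm⁴.
By symmetry the centroid is at mid-height, ȳ = 15.2 cm.
Transfer each piece to the horizontal axis through the centroid using Ī + A·d² with d = y − 15.2:
  bottom flange: d = -14.1 cm → contributes +11833.3 cm⁴
  web: d = 0 cm → contributes +2636.4 cm⁴
  top flange: d = 14.1 cm → contributes +11833.3 cm⁴
Total I = 26302.9 cm⁴.
Extreme fibre distance c = 15.2 cm; S = I/c = 1730.46 cm³.

S_x ≈ 1730 cm³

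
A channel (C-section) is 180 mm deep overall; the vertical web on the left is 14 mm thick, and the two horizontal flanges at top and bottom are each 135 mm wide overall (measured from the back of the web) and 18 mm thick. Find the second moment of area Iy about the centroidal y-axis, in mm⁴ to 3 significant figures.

Iy ≈ 1.26 × 10⁷ mm⁴

Break the section into simple shapes (no overlaps), measuring from the bottom-left corner of the bounding box.
Web: 14 × 180, A = 2 520 mm², x = 7 mm, Ī = 41 160 mm⁴.
Top flange (beyond web): 121 × 18, A = 2 178 mm², x = 74.5 mm, Ī = 2 657 342 mm⁴.
Bottom flange (beyond web): 121 × 18, A = 2 178 mm², x = 74.5 mm, Ī = 2 657 342 mm⁴.
Centroid: x̄ = ΣA·x / ΣA = 49.762 mm.
Transfer each piece to the centroidal y-axis using Ī + A·d² with d = x − 49.762:
  web: d = -42.762 mm → contributes +4 649 156 mm⁴
  top flange (beyond web): d = 24.738 mm → contributes +3 990 233 mm⁴
  bottom flange (beyond web): d = 24.738 mm → contributes +3 990 233 mm⁴
Total I = 12 629 622 mm⁴.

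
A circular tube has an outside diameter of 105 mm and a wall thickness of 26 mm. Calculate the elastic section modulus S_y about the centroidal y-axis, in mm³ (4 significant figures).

S_y ≈ 1.063 × 10⁵ mm³

Treat the section as a set of non-overlapping primitives; coordinates are from the bounding-box lower-left.
Outer circle: ⌀105, A = 8659.01 mm², x = 52.5 mm, Ī = 5 966 602 mm⁴.
Bore (subtracted): ⌀53, A = 2206.18 mm², x = 52.5 mm, Ī = 387 323 mm⁴.
By symmetry the centroid is at mid-width, x̄ = 52.5 mm.
All pieces are centred on the centroidal y-axis, so I = ΣĪ (holes subtracted) = 5 579 279 mm⁴.
Extreme fibre distance c = 52.5 mm; S = I/c = 106 272 mm³.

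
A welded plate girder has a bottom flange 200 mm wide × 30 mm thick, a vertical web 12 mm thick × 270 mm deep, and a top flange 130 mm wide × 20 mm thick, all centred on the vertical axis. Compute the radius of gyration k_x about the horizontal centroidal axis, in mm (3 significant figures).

k_x ≈ 126 mm

Treat the section as a set of non-overlapping primitives; coordinates are from the bounding-box lower-left.
Bottom plate: 200 × 30, A = 6 000 mm², y = 15 mm, Ī = 450 000 mm⁴.
Web plate: 12 × 270, A = 3 240 mm², y = 165 mm, Ī = 19 683 000 mm⁴.
Top plate: 130 × 20, A = 2 600 mm², y = 310 mm, Ī = 86 667 mm⁴.
Centroid: ȳ = ΣA·y / ΣA = 120.83 mm.
Transfer each piece to the horizontal centroidal axis using Ī + A·d² with d = y − 120.83:
  bottom plate: d = -105.83 mm → contributes +67 647 016 mm⁴
  web plate: d = 44.172 mm → contributes +26 004 862 mm⁴
  top plate: d = 189.17 mm → contributes +93 130 678 mm⁴
Total I = 186 782 555 mm⁴.
Radius of gyration: k = √(I/A) = √(186 782 555 / 11 840) = 125.6 mm.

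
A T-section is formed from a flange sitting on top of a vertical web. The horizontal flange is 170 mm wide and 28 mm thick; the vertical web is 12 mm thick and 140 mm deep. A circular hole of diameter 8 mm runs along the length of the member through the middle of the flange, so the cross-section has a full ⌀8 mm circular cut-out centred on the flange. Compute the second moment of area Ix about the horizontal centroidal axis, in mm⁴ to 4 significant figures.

Split into non-overlapping primitives; take the origin at the lower-left of the bounding box.
Flange: 170 × 28, A = 4 760 mm², y = 154 mm, Ī = 310 987 mm⁴.
Web: 12 × 140, A = 1 680 mm², y = 70 mm, Ī = 2 744 000 mm⁴.
Hole (subtracted): ⌀8, A = 50.2655 mm², y = 154 mm, Ī = 201.062 mm⁴.
Centroid: ȳ = ΣA·y / ΣA = 131.915 mm.
Transfer each piece to the horizontal centroidal axis using Ī + A·d² with d = y − 131.915:
  flange: d = 22.0854 mm → contributes +2 632 753 mm⁴
  web: d = -61.9146 mm → contributes +9 184 137 mm⁴
  hole: d = 22.0854 mm → contributes −24718.9 mm⁴
Total I = 11 792 170 mm⁴.

Ix ≈ 1.179 × 10⁷ mm⁴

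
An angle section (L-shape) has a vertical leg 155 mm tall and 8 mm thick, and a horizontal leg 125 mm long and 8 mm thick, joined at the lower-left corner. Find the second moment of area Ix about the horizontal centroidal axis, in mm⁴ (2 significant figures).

Ix ≈ 5.4 × 10⁶ mm⁴

Split into non-overlapping primitives; take the origin at the lower-left of the bounding box.
Vertical leg: 8 × 155, A = 1 240 mm², y = 77.5 mm, Ī = 2 482 583 mm⁴.
Horizontal leg (remainder): 117 × 8, A = 936 mm², y = 4 mm, Ī = 4 992 mm⁴.
Centroid: ȳ = ΣA·y / ΣA = 45.88 mm.
Transfer each piece to the horizontal centroidal axis using Ī + A·d² with d = y − 45.88:
  vertical leg: d = 31.62 mm → contributes +3 722 037 mm⁴
  horizontal leg (remainder): d = -41.88 mm → contributes +1 647 003 mm⁴
Total I = 5 369 040 mm⁴.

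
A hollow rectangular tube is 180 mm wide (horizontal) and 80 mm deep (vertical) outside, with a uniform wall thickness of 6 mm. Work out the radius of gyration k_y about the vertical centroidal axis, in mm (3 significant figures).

Decompose the section into non-overlapping parts with the origin at the bottom-left of its bounding rectangle.
Outer rectangle: 180 × 80, A = 14 400 mm², x = 90 mm, Ī = 38 880 000 mm⁴.
Inner void (subtracted): 168 × 68, A = 11 424 mm², x = 90 mm, Ī = 26 869 248 mm⁴.
By symmetry the centroid is at mid-width, x̄ = 90 mm.
All pieces are centred on the vertical centroidal axis, so I = ΣĪ (holes subtracted) = 12 010 752 mm⁴.
Radius of gyration: k = √(I/A) = √(12 010 752 / 2 976) = 63.529 mm.

k_y ≈ 63.5 mm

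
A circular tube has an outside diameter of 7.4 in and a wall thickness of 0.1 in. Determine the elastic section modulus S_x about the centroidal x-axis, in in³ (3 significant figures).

Split into non-overlapping primitives; take the origin at the lower-left of the bounding box.
Outer circle: ⌀7.4, A = 43.008 in², y = 3.7 in, Ī = 147.2 in⁴.
Bore (subtracted): ⌀7.2, A = 40.715 in², y = 3.7 in, Ī = 131.92 in⁴.
By symmetry the centroid is at mid-height, ȳ = 3.7 in.
All pieces are centred on the centroidal x-axis, so I = ΣĪ (holes subtracted) = 15.28 in⁴.
Extreme fibre distance c = 3.7 in; S = I/c = 4.1296 in³.

S_x ≈ 4.13 in³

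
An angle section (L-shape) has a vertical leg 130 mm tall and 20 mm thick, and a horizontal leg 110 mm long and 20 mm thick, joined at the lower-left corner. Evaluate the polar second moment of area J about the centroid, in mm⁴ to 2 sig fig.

J ≈ 1.1 × 10⁷ mm⁴

Decompose the section into non-overlapping parts with the origin at the bottom-left of its bounding rectangle.
Vertical leg: 20 × 130, A = 2 600 mm², y = 65 mm, Ī = 3 661 667 mm⁴.
Horizontal leg (remainder): 90 × 20, A = 1 800 mm², y = 10 mm, Ī = 60 000 mm⁴.
Centroid: ȳ = ΣA·y / ΣA = 42.5 mm.
Transfer each piece to the centroidal x-axis using Ī + A·d² with d = y − 42.5:
  vertical leg: d = 22.5 mm → contributes +4 977 917 mm⁴
  horizontal leg (remainder): d = -32.5 mm → contributes +1 961 250 mm⁴
Total I = 6 939 167 mm⁴.
For the y-axis: x̄ = 32.5 mm.
Repeating about the centroidal y-axis gives I_y = 4 519 167 mm⁴.
Polar second moment: J = I_x + I_y = 11 458 333 mm⁴.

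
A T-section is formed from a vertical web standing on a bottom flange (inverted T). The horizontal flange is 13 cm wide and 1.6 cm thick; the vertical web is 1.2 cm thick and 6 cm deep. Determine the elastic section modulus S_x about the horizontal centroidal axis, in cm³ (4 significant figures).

Decompose the section into non-overlapping parts with the origin at the bottom-left of its bounding rectangle.
Flange: 13 × 1.6, A = 20.8 cm², y = 0.8 cm, Ī = 4.43733 cm⁴.
Web: 1.2 × 6, A = 7.2 cm², y = 4.6 cm, Ī = 21.6 cm⁴.
Centroid: ȳ = ΣA·y / ΣA = 1.77714 cm.
Transfer each piece to the horizontal centroidal axis using Ī + A·d² with d = y − 1.77714:
  flange: d = -0.977143 cm → contributes +24.2973 cm⁴
  web: d = 2.82286 cm → contributes +78.9734 cm⁴
Total I = 103.271 cm⁴.
Extreme fibre distance c = 5.82286 cm; S = I/c = 17.7354 cm³.

S_x ≈ 17.74 cm³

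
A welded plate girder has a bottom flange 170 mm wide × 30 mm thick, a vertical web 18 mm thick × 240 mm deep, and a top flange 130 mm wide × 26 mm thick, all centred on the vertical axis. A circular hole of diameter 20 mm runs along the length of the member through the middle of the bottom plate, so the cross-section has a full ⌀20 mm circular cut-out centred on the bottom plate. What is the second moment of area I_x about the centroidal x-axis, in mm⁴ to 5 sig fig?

I_x ≈ 1.6522 × 10⁸ mm⁴

Break the section into simple shapes (no overlaps), measuring from the bottom-left corner of the bounding box.
Bottom plate: 170 × 30, A = 5 100 mm², y = 15 mm, Ī = 382 500 mm⁴.
Web plate: 18 × 240, A = 4 320 mm², y = 150 mm, Ī = 20 736 000 mm⁴.
Top plate: 130 × 26, A = 3 380 mm², y = 283 mm, Ī = 190406.7 mm⁴.
Hole (subtracted): ⌀20, A = 314.1593 mm², y = 15 mm, Ī = 7853.982 mm⁴.
Centroid: ȳ = ΣA·y / ΣA = 134.2583 mm.
Transfer each piece to the centroidal x-axis using Ī + A·d² with d = y − 134.2583:
  bottom plate: d = -119.2583 mm → contributes +72 917 451 mm⁴
  web plate: d = 15.74171 mm → contributes +21 806 502 mm⁴
  top plate: d = 148.7417 mm → contributes +74 969 853 mm⁴
  hole: d = -119.2583 mm → contributes −4 475 997 mm⁴
Total I = 165 217 810 mm⁴.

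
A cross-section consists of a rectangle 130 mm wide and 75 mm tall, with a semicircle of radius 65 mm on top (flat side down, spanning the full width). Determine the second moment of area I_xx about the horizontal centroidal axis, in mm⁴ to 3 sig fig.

Break the section into simple shapes (no overlaps), measuring from the bottom-left corner of the bounding box.
Rectangular body: 130 × 75, A = 9 750 mm², y = 37.5 mm, Ī = 4 570 313 mm⁴.
Semicircular cap: semicircle r = 65, A = 6636.6 mm², y = 102.59 mm, Ī = 1 959 230 mm⁴.
Centroid: ȳ = ΣA·y / ΣA = 63.86 mm.
Transfer each piece to the horizontal centroidal axis using Ī + A·d² with d = y − 63.86:
  rectangular body: d = -26.36 mm → contributes +11 345 260 mm⁴
  semicircular cap: d = 38.727 mm → contributes +11 912 458 mm⁴
Total I = 23 257 718 mm⁴.

I_xx ≈ 2.33 × 10⁷ mm⁴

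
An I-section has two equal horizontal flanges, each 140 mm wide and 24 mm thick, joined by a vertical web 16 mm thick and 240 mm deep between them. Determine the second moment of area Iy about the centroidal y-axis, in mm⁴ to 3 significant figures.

Iy ≈ 1.11 × 10⁷ mm⁴

Split into non-overlapping primitives; take the origin at the lower-left of the bounding box.
Bottom flange: 140 × 24, A = 3 360 mm², x = 70 mm, Ī = 5 488 000 mm⁴.
Web: 16 × 240, A = 3 840 mm², x = 70 mm, Ī = 81 920 mm⁴.
Top flange: 140 × 24, A = 3 360 mm², x = 70 mm, Ī = 5 488 000 mm⁴.
By symmetry the centroid is at mid-width, x̄ = 70 mm.
All pieces are centred on the centroidal y-axis, so I = ΣĪ = 11 057 920 mm⁴.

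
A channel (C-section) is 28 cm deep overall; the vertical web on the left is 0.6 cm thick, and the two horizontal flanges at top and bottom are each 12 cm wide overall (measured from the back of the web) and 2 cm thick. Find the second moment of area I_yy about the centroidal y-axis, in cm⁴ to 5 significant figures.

I_yy ≈ 936.32 cm⁴

Decompose the section into non-overlapping parts with the origin at the bottom-left of its bounding rectangle.
Web: 0.6 × 28, A = 16.8 cm², x = 0.3 cm, Ī = 0.504 cm⁴.
Top flange (beyond web): 11.4 × 2, A = 22.8 cm², x = 6.3 cm, Ī = 246.924 cm⁴.
Bottom flange (beyond web): 11.4 × 2, A = 22.8 cm², x = 6.3 cm, Ī = 246.924 cm⁴.
Centroid: x̄ = ΣA·x / ΣA = 4.684615 cm.
Transfer each piece to the centroidal y-axis using Ī + A·d² with d = x − 4.684615:
  web: d = -4.384615 cm → contributes +323.4815 cm⁴
  top flange (beyond web): d = 1.615385 cm → contributes +306.4199 cm⁴
  bottom flange (beyond web): d = 1.615385 cm → contributes +306.4199 cm⁴
Total I = 936.3212 cm⁴.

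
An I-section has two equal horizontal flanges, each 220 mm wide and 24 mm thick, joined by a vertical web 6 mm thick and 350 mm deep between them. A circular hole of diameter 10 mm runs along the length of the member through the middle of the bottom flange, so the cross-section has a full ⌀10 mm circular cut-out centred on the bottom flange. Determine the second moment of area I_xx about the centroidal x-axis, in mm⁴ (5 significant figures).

I_xx ≈ 3.8845 × 10⁸ mm⁴

Decompose the section into non-overlapping parts with the origin at the bottom-left of its bounding rectangle.
Bottom flange: 220 × 24, A = 5 280 mm², y = 12 mm, Ī = 253 440 mm⁴.
Web: 6 × 350, A = 2 100 mm², y = 199 mm, Ī = 21 437 500 mm⁴.
Top flange: 220 × 24, A = 5 280 mm², y = 386 mm, Ī = 253 440 mm⁴.
Hole (subtracted): ⌀10, A = 78.53982 mm², y = 12 mm, Ī = 490.8739 mm⁴.
Centroid: ȳ = ΣA·y / ΣA = 200.1673 mm.
Transfer each piece to the centroidal x-axis using Ī + A·d² with d = y − 200.1673:
  bottom flange: d = -188.1673 mm → contributes +187 202 141 mm⁴
  web: d = -1.167348 mm → contributes +21 440 362 mm⁴
  top flange: d = 185.8327 mm → contributes +182 591 769 mm⁴
  hole: d = -188.1673 mm → contributes −2 781 346 mm⁴
Total I = 388 452 926 mm⁴.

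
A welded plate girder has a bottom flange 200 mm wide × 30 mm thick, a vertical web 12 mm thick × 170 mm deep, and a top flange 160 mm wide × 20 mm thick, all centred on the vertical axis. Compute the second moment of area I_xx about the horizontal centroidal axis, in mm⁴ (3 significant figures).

Split into non-overlapping primitives; take the origin at the lower-left of the bounding box.
Bottom plate: 200 × 30, A = 6 000 mm², y = 15 mm, Ī = 450 000 mm⁴.
Web plate: 12 × 170, A = 2 040 mm², y = 115 mm, Ī = 4 913 000 mm⁴.
Top plate: 160 × 20, A = 3 200 mm², y = 210 mm, Ī = 106 667 mm⁴.
Centroid: ȳ = ΣA·y / ΣA = 88.665 mm.
Transfer each piece to the horizontal centroidal axis using Ī + A·d² with d = y − 88.665:
  bottom plate: d = -73.665 mm → contributes +33 009 618 mm⁴
  web plate: d = 26.335 mm → contributes +6 327 754 mm⁴
  top plate: d = 121.33 mm → contributes +47 217 277 mm⁴
Total I = 86 554 649 mm⁴.

I_xx ≈ 8.66 × 10⁷ mm⁴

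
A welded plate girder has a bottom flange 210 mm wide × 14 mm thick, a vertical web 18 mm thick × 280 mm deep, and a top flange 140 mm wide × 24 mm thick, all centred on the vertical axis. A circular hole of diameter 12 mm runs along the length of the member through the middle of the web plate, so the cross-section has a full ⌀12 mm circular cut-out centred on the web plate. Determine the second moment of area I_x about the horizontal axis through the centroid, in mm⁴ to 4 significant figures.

I_x ≈ 1.737 × 10⁸ mm⁴

Treat the section as a set of non-overlapping primitives; coordinates are from the bounding-box lower-left.
Bottom plate: 210 × 14, A = 2 940 mm², y = 7 mm, Ī = 48 020 mm⁴.
Web plate: 18 × 280, A = 5 040 mm², y = 154 mm, Ī = 32 928 000 mm⁴.
Top plate: 140 × 24, A = 3 360 mm², y = 306 mm, Ī = 161 280 mm⁴.
Hole (subtracted): ⌀12, A = 113.097 mm², y = 154 mm, Ī = 1017.88 mm⁴.
Centroid: ȳ = ΣA·y / ΣA = 160.996 mm.
Transfer each piece to the horizontal axis through the centroid using Ī + A·d² with d = y − 160.996:
  bottom plate: d = -153.996 mm → contributes +69 769 163 mm⁴
  web plate: d = -6.9957 mm → contributes +33 174 656 mm⁴
  top plate: d = 145.004 mm → contributes +70 809 474 mm⁴
  hole: d = -6.9957 mm → contributes −6552.83 mm⁴
Total I = 173 746 740 mm⁴.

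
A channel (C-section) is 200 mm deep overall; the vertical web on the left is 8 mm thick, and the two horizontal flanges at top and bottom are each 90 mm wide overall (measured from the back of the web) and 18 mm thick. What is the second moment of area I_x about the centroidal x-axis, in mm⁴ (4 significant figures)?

I_x ≈ 2.986 × 10⁷ mm⁴

Treat the section as a set of non-overlapping primitives; coordinates are from the bounding-box lower-left.
Web: 8 × 200, A = 1 600 mm², y = 100 mm, Ī = 5 333 333 mm⁴.
Top flange (beyond web): 82 × 18, A = 1 476 mm², y = 191 mm, Ī = 39 852 mm⁴.
Bottom flange (beyond web): 82 × 18, A = 1 476 mm², y = 9 mm, Ī = 39 852 mm⁴.
By symmetry the centroid is at mid-height, ȳ = 100 mm.
Transfer each piece to the centroidal x-axis using Ī + A·d² with d = y − 100:
  web: d = 0 mm → contributes +5 333 333 mm⁴
  top flange (beyond web): d = 91 mm → contributes +12 262 608 mm⁴
  bottom flange (beyond web): d = -91 mm → contributes +12 262 608 mm⁴
Total I = 29 858 549 mm⁴.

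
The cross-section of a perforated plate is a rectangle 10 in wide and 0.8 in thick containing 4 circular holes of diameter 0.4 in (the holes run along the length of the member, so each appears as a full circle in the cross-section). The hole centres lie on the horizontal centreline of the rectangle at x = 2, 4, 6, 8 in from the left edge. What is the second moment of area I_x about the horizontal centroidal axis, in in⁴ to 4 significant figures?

Break the section into simple shapes (no overlaps), measuring from the bottom-left corner of the bounding box.
Plate: 10 × 0.8, A = 8 in², y = 0.4 in, Ī = 0.426667 in⁴.
Hole 1 (subtracted): ⌀0.4, A = 0.125664 in², y = 0.4 in, Ī = 0.00125664 in⁴.
Hole 2 (subtracted): ⌀0.4, A = 0.125664 in², y = 0.4 in, Ī = 0.00125664 in⁴.
Hole 3 (subtracted): ⌀0.4, A = 0.125664 in², y = 0.4 in, Ī = 0.00125664 in⁴.
Hole 4 (subtracted): ⌀0.4, A = 0.125664 in², y = 0.4 in, Ī = 0.00125664 in⁴.
By symmetry the centroid is at mid-height, ȳ = 0.4 in.
All pieces are centred on the horizontal centroidal axis, so I = ΣĪ (holes subtracted) = 0.42164 in⁴.

I_x ≈ 0.4216 in⁴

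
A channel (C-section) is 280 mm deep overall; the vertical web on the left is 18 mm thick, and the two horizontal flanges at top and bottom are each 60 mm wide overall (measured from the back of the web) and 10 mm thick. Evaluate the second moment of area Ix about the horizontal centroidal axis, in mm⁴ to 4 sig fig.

Ix ≈ 4.824 × 10⁷ mm⁴

Decompose the section into non-overlapping parts with the origin at the bottom-left of its bounding rectangle.
Web: 18 × 280, A = 5 040 mm², y = 140 mm, Ī = 32 928 000 mm⁴.
Top flange (beyond web): 42 × 10, A = 420 mm², y = 275 mm, Ī = 3 500 mm⁴.
Bottom flange (beyond web): 42 × 10, A = 420 mm², y = 5 mm, Ī = 3 500 mm⁴.
By symmetry the centroid is at mid-height, ȳ = 140 mm.
Transfer each piece to the horizontal centroidal axis using Ī + A·d² with d = y − 140:
  web: d = 0 mm → contributes +32 928 000 mm⁴
  top flange (beyond web): d = 135 mm → contributes +7 658 000 mm⁴
  bottom flange (beyond web): d = -135 mm → contributes +7 658 000 mm⁴
Total I = 48 244 000 mm⁴.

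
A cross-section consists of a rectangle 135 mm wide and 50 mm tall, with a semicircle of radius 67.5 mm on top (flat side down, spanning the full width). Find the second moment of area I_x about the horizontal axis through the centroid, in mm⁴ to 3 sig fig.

I_x ≈ 1.37 × 10⁷ mm⁴

Break the section into simple shapes (no overlaps), measuring from the bottom-left corner of the bounding box.
Rectangular body: 135 × 50, A = 6 750 mm², y = 25 mm, Ī = 1 406 250 mm⁴.
Semicircular cap: semicircle r = 67.5, A = 7156.9 mm², y = 78.648 mm, Ī = 2 278 490 mm⁴.
Centroid: ȳ = ΣA·y / ΣA = 52.609 mm.
Transfer each piece to the horizontal axis through the centroid using Ī + A·d² with d = y − 52.609:
  rectangular body: d = -27.609 mm → contributes +6 551 431 mm⁴
  semicircular cap: d = 26.039 mm → contributes +7 131 119 mm⁴
Total I = 13 682 550 mm⁴.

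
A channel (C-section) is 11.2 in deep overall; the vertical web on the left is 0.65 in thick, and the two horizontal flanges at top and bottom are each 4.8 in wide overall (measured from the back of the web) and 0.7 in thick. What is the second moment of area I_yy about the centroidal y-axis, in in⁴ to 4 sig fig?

Split into non-overlapping primitives; take the origin at the lower-left of the bounding box.
Web: 0.65 × 11.2, A = 7.28 in², x = 0.325 in, Ī = 0.256317 in⁴.
Top flange (beyond web): 4.15 × 0.7, A = 2.905 in², x = 2.725 in, Ī = 4.16928 in⁴.
Bottom flange (beyond web): 4.15 × 0.7, A = 2.905 in², x = 2.725 in, Ī = 4.16928 in⁴.
Centroid: x̄ = ΣA·x / ΣA = 1.39024 in.
Transfer each piece to the centroidal y-axis using Ī + A·d² with d = x − 1.39024:
  web: d = -1.06524 in → contributes +8.51721 in⁴
  top flange (beyond web): d = 1.33476 in → contributes +9.34478 in⁴
  bottom flange (beyond web): d = 1.33476 in → contributes +9.34478 in⁴
Total I = 27.2068 in⁴.

I_yy ≈ 27.21 in⁴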